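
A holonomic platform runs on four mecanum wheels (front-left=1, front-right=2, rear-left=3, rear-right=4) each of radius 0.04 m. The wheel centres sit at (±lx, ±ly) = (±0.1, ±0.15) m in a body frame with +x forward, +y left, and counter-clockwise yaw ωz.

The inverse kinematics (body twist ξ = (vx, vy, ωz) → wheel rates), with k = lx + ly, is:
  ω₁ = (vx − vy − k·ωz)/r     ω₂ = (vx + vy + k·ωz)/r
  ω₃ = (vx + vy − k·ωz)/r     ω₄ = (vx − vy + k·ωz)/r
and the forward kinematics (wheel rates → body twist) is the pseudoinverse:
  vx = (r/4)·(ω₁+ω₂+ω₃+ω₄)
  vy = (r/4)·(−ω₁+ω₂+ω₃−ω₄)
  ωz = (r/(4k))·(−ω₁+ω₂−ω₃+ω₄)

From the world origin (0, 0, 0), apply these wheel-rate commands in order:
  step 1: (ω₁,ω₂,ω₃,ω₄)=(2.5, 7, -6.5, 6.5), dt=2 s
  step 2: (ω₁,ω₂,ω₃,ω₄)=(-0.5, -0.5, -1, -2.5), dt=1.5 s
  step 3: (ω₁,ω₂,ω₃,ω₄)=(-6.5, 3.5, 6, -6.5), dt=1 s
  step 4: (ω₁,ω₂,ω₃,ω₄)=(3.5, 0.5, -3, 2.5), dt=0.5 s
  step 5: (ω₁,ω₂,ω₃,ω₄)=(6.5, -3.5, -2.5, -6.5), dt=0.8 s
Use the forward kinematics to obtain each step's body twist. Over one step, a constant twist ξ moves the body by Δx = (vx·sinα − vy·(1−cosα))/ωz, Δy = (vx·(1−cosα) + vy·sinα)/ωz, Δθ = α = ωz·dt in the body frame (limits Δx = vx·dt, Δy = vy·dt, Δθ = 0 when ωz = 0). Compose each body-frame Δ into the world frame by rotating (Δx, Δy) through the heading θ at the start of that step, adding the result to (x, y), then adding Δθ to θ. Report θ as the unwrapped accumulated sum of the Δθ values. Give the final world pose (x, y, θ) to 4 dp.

step 1: ξ=(vx,vy,ωz)=(0.0950, -0.0850, 0.7000), dt=2.0 → body Δ=(0.2345, -0.0070, 1.4000) → world pose (0.2345, -0.0070, 1.4000)
step 2: ξ=(vx,vy,ωz)=(-0.0450, 0.0150, -0.0600), dt=1.5 → body Δ=(-0.0664, 0.0255, -0.0900) → world pose (0.1981, -0.0681, 1.3100)
step 3: ξ=(vx,vy,ωz)=(-0.0350, 0.2250, -0.1000), dt=1.0 → body Δ=(-0.0237, 0.2264, -0.1000) → world pose (-0.0267, -0.0326, 1.2100)
step 4: ξ=(vx,vy,ωz)=(0.0350, -0.0850, 0.1000), dt=0.5 → body Δ=(0.0186, -0.0420, 0.0500) → world pose (0.0192, -0.0301, 1.2600)
step 5: ξ=(vx,vy,ωz)=(-0.0600, -0.0600, -0.5600), dt=0.8 → body Δ=(-0.0570, -0.0358, -0.4480) → world pose (0.0359, -0.0953, 0.8120)

(0.0359, -0.0953, 0.8120)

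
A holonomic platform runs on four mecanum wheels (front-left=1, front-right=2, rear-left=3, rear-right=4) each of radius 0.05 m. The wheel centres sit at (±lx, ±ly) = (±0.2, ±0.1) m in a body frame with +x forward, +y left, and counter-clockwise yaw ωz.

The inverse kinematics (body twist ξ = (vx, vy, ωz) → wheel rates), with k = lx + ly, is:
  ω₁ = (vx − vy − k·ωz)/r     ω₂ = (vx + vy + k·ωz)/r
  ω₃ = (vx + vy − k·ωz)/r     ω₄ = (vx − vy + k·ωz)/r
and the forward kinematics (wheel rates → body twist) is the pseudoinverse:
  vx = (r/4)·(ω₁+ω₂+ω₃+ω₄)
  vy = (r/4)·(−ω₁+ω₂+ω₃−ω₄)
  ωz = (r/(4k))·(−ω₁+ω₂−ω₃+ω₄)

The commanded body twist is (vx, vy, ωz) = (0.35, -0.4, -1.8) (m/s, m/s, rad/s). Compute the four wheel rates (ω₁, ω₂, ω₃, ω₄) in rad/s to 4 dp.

(25.8000, -11.8000, 9.8000, 4.2000)

k = lx + ly = 0.2 + 0.1 = 0.3000;  k·ωz = 0.3000·-1.8 = -0.5400
ω₁ (FL) = (vx − vy − k·ωz)/r = 1.2900/0.05 = 25.8000
ω₂ (FR) = (vx + vy + k·ωz)/r = -0.5900/0.05 = -11.8000
ω₃ (RL) = (vx + vy − k·ωz)/r = 0.4900/0.05 = 9.8000
ω₄ (RR) = (vx − vy + k·ωz)/r = 0.2100/0.05 = 4.2000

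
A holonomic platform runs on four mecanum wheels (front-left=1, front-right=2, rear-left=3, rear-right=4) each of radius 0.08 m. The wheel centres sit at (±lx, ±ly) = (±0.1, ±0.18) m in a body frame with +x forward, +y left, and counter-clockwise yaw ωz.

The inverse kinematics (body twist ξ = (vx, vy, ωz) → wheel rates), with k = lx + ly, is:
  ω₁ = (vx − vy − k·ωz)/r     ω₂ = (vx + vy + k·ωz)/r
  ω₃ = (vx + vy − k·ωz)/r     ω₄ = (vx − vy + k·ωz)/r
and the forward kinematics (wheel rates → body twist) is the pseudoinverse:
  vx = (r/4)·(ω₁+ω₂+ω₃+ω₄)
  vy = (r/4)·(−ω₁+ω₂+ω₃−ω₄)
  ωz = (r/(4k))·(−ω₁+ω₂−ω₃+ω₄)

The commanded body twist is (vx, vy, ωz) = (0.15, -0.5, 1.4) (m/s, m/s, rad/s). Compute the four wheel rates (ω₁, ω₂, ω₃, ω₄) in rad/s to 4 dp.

(3.2250, 0.5250, -9.2750, 13.0250)

k = lx + ly = 0.1 + 0.18 = 0.2800;  k·ωz = 0.2800·1.4 = 0.3920
ω₁ (FL) = (vx − vy − k·ωz)/r = 0.2580/0.08 = 3.2250
ω₂ (FR) = (vx + vy + k·ωz)/r = 0.0420/0.08 = 0.5250
ω₃ (RL) = (vx + vy − k·ωz)/r = -0.7420/0.08 = -9.2750
ω₄ (RR) = (vx − vy + k·ωz)/r = 1.0420/0.08 = 13.0250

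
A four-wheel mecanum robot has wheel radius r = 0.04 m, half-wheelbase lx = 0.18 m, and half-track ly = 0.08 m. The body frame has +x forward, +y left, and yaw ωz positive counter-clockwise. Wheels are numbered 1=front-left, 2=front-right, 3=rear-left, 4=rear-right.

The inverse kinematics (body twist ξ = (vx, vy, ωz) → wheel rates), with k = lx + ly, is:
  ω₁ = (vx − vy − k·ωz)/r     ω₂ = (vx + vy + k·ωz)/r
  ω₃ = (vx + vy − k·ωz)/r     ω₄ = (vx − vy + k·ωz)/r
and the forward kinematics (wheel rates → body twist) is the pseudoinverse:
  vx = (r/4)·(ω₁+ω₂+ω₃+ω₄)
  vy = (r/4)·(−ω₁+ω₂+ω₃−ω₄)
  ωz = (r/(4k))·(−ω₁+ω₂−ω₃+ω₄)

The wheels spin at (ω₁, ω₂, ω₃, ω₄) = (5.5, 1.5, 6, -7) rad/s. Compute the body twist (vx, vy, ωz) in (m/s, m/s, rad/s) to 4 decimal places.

k = lx + ly = 0.18 + 0.08 = 0.2600
ω₁+ω₂+ω₃+ω₄ = 6.0000  →  vx = (0.04/4)·6.0000 = 0.0600
−ω₁+ω₂+ω₃−ω₄ = 9.0000  →  vy = (0.04/4)·9.0000 = 0.0900
−ω₁+ω₂−ω₃+ω₄ = -17.0000  →  ωz = (0.04/1.0400)·-17.0000 = -0.6538

(0.0600, 0.0900, -0.6538)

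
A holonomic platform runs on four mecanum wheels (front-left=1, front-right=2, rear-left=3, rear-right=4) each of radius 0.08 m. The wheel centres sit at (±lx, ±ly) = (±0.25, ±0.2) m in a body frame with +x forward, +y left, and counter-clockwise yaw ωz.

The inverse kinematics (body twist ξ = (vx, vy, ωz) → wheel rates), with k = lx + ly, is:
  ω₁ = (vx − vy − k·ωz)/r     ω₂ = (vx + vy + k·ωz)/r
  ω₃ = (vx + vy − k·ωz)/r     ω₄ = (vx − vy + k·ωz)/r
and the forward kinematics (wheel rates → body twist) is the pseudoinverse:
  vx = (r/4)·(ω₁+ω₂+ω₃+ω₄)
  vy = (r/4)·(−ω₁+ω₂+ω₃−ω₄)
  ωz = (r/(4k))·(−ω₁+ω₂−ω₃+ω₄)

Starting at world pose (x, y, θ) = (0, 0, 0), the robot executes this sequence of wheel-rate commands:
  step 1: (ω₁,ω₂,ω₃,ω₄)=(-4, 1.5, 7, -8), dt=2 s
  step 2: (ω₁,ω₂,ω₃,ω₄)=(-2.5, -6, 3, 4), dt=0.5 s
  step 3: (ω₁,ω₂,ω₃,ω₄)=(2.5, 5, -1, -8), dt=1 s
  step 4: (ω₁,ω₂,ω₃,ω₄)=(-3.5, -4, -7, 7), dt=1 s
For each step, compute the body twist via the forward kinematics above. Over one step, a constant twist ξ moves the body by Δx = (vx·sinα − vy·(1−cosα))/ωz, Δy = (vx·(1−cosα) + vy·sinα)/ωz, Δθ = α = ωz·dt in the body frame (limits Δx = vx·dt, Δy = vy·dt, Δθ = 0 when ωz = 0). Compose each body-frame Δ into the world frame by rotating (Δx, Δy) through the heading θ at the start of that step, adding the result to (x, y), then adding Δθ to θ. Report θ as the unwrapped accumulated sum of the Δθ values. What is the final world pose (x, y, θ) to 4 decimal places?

step 1: ξ=(vx,vy,ωz)=(-0.0700, 0.4100, -0.4222), dt=2.0 → body Δ=(0.2022, 0.7816, -0.8444) → world pose (0.2022, 0.7816, -0.8444)
step 2: ξ=(vx,vy,ωz)=(-0.0300, -0.0900, -0.1111), dt=0.5 → body Δ=(-0.0162, -0.0446, -0.0556) → world pose (0.1581, 0.7642, -0.9000)
step 3: ξ=(vx,vy,ωz)=(-0.0300, 0.1900, -0.2000), dt=1.0 → body Δ=(-0.0109, 0.1917, -0.2000) → world pose (0.3015, 0.8919, -1.1000)
step 4: ξ=(vx,vy,ωz)=(-0.1500, -0.2900, 0.6000), dt=1.0 → body Δ=(-0.0567, -0.3166, 0.6000) → world pose (-0.0064, 0.7988, -0.5000)

(-0.0064, 0.7988, -0.5000)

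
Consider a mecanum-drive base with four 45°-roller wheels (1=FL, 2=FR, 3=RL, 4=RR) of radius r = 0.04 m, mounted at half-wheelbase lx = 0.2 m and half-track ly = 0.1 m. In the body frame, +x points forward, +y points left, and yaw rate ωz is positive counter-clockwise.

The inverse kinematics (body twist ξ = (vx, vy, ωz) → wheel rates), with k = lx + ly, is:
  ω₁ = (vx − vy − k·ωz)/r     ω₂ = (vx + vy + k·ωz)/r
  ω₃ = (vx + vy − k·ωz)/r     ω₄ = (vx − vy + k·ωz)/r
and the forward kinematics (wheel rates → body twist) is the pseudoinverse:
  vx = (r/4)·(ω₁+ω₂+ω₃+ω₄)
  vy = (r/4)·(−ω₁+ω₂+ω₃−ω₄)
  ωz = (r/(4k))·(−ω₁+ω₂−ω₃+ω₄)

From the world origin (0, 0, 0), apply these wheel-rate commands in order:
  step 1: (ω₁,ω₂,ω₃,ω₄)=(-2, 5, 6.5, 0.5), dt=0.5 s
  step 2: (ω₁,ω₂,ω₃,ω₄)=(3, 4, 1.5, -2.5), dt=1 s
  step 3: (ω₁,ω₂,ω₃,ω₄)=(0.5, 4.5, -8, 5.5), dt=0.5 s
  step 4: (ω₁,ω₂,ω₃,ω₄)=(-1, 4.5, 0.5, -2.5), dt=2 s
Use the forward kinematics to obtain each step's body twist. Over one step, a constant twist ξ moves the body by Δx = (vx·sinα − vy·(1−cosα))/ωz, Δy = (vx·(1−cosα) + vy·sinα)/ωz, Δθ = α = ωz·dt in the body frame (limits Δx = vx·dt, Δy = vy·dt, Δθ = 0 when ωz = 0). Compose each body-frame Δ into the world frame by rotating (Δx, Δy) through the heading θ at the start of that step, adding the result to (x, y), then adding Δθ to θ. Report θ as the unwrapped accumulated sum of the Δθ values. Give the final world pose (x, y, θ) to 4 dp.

step 1: ξ=(vx,vy,ωz)=(0.1000, 0.1300, 0.0333), dt=0.5 → body Δ=(0.0495, 0.0654, 0.0167) → world pose (0.0495, 0.0654, 0.0167)
step 2: ξ=(vx,vy,ωz)=(0.0600, 0.0500, -0.1000), dt=1.0 → body Δ=(0.0624, 0.0469, -0.1000) → world pose (0.1111, 0.1134, -0.0833)
step 3: ξ=(vx,vy,ωz)=(0.0250, -0.0950, 0.5833), dt=0.5 → body Δ=(0.0192, -0.0450, 0.2917) → world pose (0.1265, 0.0669, 0.2083)
step 4: ξ=(vx,vy,ωz)=(0.0150, 0.0850, 0.0833), dt=2.0 → body Δ=(0.0157, 0.1717, 0.1667) → world pose (0.1063, 0.2382, 0.3750)

(0.1063, 0.2382, 0.3750)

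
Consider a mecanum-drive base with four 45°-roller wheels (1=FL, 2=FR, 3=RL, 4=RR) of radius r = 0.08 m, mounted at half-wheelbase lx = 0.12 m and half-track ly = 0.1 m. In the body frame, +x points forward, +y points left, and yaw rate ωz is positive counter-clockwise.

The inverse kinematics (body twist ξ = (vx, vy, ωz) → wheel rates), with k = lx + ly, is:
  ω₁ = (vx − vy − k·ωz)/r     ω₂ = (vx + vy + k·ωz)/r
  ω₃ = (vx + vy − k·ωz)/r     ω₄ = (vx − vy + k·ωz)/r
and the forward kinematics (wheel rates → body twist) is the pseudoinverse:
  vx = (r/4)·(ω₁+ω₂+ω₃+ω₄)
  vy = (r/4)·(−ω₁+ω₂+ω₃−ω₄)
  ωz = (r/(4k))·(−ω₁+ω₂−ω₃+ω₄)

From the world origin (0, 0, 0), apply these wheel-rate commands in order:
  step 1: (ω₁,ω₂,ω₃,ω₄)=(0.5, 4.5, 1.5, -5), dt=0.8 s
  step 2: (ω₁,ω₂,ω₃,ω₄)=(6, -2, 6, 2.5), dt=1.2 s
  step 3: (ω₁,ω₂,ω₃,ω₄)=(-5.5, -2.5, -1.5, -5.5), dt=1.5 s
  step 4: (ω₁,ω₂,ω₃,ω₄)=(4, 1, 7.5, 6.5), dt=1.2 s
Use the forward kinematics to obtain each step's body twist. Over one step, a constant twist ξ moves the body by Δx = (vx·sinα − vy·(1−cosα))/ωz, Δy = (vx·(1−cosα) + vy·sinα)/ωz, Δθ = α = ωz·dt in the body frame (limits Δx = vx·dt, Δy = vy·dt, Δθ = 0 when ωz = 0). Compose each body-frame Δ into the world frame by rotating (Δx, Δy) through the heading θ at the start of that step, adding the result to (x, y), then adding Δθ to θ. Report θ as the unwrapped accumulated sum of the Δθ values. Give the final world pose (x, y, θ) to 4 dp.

step 1: ξ=(vx,vy,ωz)=(0.0300, 0.2100, -0.2273), dt=0.8 → body Δ=(0.0391, 0.1649, -0.1818) → world pose (0.0391, 0.1649, -0.1818)
step 2: ξ=(vx,vy,ωz)=(0.2500, -0.0900, -1.0455), dt=1.2 → body Δ=(0.1680, -0.2466, -1.2545) → world pose (0.1597, -0.1080, -1.4364)
step 3: ξ=(vx,vy,ωz)=(-0.3000, 0.1400, -0.0909), dt=1.5 → body Δ=(-0.4343, 0.2400, -0.1364) → world pose (0.3393, 0.3546, -1.5727)
step 4: ξ=(vx,vy,ωz)=(0.3800, -0.0400, -0.3636), dt=1.2 → body Δ=(0.4314, -0.1444, -0.4364) → world pose (0.1941, -0.0765, -2.0091)

(0.1941, -0.0765, -2.0091)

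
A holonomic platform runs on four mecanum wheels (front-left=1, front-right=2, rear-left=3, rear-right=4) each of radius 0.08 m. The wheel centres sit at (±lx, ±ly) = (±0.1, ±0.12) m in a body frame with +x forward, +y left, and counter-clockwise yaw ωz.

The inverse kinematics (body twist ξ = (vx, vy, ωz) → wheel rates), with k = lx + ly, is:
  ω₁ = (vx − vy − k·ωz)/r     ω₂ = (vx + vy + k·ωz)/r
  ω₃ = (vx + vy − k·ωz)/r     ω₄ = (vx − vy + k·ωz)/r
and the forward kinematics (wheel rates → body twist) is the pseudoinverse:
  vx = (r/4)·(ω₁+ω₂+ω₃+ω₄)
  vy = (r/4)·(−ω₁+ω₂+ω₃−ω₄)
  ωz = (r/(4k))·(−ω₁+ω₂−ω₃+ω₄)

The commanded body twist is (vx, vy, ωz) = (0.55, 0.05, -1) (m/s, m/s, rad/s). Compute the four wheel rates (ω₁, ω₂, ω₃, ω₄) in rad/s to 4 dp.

(9.0000, 4.7500, 10.2500, 3.5000)

k = lx + ly = 0.1 + 0.12 = 0.2200;  k·ωz = 0.2200·-1 = -0.2200
ω₁ (FL) = (vx − vy − k·ωz)/r = 0.7200/0.08 = 9.0000
ω₂ (FR) = (vx + vy + k·ωz)/r = 0.3800/0.08 = 4.7500
ω₃ (RL) = (vx + vy − k·ωz)/r = 0.8200/0.08 = 10.2500
ω₄ (RR) = (vx − vy + k·ωz)/r = 0.2800/0.08 = 3.5000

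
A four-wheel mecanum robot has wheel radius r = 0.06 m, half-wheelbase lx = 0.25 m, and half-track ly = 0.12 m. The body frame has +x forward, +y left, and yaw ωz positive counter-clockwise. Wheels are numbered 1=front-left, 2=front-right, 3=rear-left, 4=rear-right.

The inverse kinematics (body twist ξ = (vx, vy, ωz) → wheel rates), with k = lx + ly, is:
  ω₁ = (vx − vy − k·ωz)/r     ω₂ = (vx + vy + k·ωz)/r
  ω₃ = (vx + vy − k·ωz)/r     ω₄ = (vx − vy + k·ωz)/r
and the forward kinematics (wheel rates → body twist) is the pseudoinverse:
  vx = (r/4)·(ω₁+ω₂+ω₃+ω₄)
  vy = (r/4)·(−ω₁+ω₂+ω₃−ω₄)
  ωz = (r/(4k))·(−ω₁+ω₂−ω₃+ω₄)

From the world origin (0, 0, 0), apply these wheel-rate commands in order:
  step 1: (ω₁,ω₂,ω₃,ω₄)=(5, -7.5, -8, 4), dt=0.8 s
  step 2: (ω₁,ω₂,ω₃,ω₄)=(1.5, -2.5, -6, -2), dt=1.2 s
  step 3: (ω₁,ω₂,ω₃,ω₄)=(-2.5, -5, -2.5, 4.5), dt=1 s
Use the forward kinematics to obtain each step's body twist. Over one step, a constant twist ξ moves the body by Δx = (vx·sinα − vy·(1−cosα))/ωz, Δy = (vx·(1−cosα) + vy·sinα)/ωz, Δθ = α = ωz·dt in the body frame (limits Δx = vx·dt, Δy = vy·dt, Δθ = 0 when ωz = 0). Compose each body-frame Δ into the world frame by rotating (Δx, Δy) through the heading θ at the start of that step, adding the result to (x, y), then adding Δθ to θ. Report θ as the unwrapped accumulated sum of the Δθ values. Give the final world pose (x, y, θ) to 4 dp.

(-0.3162, -0.5828, 0.1662)

step 1: ξ=(vx,vy,ωz)=(-0.0975, -0.3675, -0.0203), dt=0.8 → body Δ=(-0.0804, -0.2934, -0.0162) → world pose (-0.0804, -0.2934, -0.0162)
step 2: ξ=(vx,vy,ωz)=(-0.1350, -0.1200, 0.0000), dt=1.2 → body Δ=(-0.1620, -0.1440, 0.0000) → world pose (-0.2447, -0.4347, -0.0162)
step 3: ξ=(vx,vy,ωz)=(-0.0825, -0.1425, 0.1824), dt=1.0 → body Δ=(-0.0691, -0.1492, 0.1824) → world pose (-0.3162, -0.5828, 0.1662)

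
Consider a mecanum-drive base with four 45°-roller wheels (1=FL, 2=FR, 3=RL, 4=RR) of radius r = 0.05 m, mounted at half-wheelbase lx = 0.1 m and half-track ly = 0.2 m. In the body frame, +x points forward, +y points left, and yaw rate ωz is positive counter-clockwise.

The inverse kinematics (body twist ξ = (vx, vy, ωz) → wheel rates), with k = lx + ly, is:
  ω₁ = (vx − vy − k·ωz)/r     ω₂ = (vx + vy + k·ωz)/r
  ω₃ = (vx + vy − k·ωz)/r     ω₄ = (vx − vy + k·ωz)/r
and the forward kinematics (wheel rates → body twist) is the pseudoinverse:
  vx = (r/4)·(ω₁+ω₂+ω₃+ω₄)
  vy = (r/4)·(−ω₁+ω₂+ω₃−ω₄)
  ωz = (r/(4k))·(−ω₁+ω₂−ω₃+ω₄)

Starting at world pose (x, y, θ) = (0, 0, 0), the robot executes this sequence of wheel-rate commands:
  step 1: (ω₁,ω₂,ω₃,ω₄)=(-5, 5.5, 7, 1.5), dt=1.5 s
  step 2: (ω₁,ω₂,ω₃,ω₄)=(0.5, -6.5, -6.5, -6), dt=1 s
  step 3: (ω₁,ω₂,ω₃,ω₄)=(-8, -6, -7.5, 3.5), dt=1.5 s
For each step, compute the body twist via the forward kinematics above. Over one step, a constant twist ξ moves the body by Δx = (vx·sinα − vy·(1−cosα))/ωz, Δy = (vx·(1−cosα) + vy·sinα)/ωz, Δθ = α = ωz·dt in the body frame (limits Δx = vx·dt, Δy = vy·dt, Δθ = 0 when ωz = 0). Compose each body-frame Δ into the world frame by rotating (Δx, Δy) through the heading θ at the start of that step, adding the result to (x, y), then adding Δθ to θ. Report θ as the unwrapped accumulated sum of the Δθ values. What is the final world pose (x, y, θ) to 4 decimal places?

step 1: ξ=(vx,vy,ωz)=(0.1125, 0.2000, 0.2083), dt=1.5 → body Δ=(0.1195, 0.3213, 0.3125) → world pose (0.1195, 0.3213, 0.3125)
step 2: ξ=(vx,vy,ωz)=(-0.2313, -0.0938, -0.2708), dt=1.0 → body Δ=(-0.2411, -0.0615, -0.2708) → world pose (-0.0910, 0.1887, 0.0417)
step 3: ξ=(vx,vy,ωz)=(-0.2250, -0.1125, 0.5417), dt=1.5 → body Δ=(-0.2367, -0.2805, 0.8125) → world pose (-0.3158, -0.1015, 0.8542)

(-0.3158, -0.1015, 0.8542)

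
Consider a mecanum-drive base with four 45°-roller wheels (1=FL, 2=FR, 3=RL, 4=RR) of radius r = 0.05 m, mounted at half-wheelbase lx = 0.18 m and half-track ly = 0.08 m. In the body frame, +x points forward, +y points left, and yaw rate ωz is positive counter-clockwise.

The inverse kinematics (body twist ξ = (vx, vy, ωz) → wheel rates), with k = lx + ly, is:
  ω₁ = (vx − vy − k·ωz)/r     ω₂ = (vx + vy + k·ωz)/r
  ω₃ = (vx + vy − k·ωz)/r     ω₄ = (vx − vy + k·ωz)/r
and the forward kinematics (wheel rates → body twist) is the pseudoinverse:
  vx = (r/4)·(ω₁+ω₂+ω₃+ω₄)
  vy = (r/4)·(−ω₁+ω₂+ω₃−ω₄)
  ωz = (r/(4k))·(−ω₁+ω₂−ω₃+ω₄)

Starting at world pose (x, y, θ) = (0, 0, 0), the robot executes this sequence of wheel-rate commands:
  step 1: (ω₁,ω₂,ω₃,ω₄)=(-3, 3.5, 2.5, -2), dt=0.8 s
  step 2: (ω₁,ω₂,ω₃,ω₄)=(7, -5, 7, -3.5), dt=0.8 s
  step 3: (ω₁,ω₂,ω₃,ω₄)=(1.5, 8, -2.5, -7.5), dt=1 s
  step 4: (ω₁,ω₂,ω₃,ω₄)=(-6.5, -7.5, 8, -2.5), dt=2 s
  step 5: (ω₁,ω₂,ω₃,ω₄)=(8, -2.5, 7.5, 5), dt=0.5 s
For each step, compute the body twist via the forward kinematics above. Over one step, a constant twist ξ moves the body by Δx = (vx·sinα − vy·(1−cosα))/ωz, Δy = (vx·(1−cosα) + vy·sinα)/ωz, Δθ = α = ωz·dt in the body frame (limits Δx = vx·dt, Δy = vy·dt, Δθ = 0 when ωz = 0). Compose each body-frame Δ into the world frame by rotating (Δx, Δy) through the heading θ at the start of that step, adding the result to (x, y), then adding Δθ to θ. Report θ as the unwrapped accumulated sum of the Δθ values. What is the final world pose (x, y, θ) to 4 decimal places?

(0.2096, 0.3639, -2.1346)

step 1: ξ=(vx,vy,ωz)=(0.0125, 0.1375, 0.0962), dt=0.8 → body Δ=(0.0058, 0.1103, 0.0769) → world pose (0.0058, 0.1103, 0.0769)
step 2: ξ=(vx,vy,ωz)=(0.0688, -0.0187, -1.0817), dt=0.8 → body Δ=(0.0423, -0.0355, -0.8654) → world pose (0.0507, 0.0781, -0.7885)
step 3: ξ=(vx,vy,ωz)=(-0.0062, 0.1437, 0.0721), dt=1.0 → body Δ=(-0.0114, 0.1434, 0.0721) → world pose (0.1443, 0.1873, -0.7163)
step 4: ξ=(vx,vy,ωz)=(-0.1062, 0.1188, -0.5529), dt=2.0 → body Δ=(-0.0533, 0.2980, -1.1058) → world pose (0.2998, 0.4470, -1.8221)
step 5: ξ=(vx,vy,ωz)=(0.2250, -0.1000, -0.6250), dt=0.5 → body Δ=(0.1029, -0.0666, -0.3125) → world pose (0.2096, 0.3639, -2.1346)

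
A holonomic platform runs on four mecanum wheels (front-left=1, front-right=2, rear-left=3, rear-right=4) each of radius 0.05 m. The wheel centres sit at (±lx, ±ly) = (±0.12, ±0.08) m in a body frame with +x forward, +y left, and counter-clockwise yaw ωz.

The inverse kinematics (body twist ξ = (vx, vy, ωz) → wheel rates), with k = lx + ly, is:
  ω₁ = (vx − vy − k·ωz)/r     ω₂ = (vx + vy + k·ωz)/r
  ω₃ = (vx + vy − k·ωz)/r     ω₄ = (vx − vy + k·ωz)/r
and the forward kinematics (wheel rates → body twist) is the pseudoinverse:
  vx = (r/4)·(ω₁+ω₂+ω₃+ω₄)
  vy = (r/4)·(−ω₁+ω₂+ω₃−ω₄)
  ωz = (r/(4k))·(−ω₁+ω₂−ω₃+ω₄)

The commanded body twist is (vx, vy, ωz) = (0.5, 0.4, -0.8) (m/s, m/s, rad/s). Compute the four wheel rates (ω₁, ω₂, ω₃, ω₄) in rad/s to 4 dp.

(5.2000, 14.8000, 21.2000, -1.2000)

k = lx + ly = 0.12 + 0.08 = 0.2000;  k·ωz = 0.2000·-0.8 = -0.1600
ω₁ (FL) = (vx − vy − k·ωz)/r = 0.2600/0.05 = 5.2000
ω₂ (FR) = (vx + vy + k·ωz)/r = 0.7400/0.05 = 14.8000
ω₃ (RL) = (vx + vy − k·ωz)/r = 1.0600/0.05 = 21.2000
ω₄ (RR) = (vx − vy + k·ωz)/r = -0.0600/0.05 = -1.2000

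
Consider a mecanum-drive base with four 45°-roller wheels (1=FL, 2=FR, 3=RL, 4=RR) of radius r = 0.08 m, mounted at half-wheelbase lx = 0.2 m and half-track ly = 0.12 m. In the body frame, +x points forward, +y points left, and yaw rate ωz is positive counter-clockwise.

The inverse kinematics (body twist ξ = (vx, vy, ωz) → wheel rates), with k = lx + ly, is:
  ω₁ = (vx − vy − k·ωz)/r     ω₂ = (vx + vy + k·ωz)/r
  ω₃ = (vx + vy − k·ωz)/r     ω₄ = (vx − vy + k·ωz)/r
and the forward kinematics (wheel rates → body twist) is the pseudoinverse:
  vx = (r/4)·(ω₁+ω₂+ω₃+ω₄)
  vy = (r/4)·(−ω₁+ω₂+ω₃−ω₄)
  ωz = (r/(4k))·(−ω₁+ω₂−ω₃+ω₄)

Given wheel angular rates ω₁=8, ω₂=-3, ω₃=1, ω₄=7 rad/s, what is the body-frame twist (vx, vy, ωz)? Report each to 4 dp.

(0.2600, -0.3400, -0.3125)

k = lx + ly = 0.2 + 0.12 = 0.3200
ω₁+ω₂+ω₃+ω₄ = 13.0000  →  vx = (0.08/4)·13.0000 = 0.2600
−ω₁+ω₂+ω₃−ω₄ = -17.0000  →  vy = (0.08/4)·-17.0000 = -0.3400
−ω₁+ω₂−ω₃+ω₄ = -5.0000  →  ωz = (0.08/1.2800)·-5.0000 = -0.3125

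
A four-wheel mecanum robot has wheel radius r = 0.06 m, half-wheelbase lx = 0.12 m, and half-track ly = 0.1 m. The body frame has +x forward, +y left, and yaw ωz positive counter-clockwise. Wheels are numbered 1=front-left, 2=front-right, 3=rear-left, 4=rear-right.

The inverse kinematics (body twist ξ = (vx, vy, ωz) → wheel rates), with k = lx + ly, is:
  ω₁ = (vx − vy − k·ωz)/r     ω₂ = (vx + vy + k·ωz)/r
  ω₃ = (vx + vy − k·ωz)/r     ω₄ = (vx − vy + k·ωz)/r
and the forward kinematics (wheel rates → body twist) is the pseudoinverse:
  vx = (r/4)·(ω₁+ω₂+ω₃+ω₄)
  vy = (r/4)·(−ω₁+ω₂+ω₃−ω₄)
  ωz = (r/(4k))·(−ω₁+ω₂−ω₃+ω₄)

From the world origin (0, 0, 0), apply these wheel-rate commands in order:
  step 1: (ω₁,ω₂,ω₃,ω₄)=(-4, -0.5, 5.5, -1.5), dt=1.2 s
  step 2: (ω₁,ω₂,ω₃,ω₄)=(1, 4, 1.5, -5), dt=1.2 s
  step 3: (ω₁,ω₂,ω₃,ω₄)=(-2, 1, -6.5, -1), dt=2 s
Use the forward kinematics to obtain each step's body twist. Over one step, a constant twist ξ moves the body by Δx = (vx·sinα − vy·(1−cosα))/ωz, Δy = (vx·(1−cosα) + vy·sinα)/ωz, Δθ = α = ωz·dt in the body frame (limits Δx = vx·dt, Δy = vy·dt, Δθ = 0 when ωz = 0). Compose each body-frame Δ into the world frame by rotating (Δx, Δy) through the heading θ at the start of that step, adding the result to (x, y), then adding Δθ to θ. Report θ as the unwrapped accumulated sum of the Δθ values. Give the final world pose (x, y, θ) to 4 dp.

(-0.1270, 0.2589, 0.5864)

step 1: ξ=(vx,vy,ωz)=(-0.0075, 0.1575, -0.2386), dt=1.2 → body Δ=(0.0180, 0.1877, -0.2864) → world pose (0.0180, 0.1877, -0.2864)
step 2: ξ=(vx,vy,ωz)=(0.0225, 0.1425, -0.2386), dt=1.2 → body Δ=(0.0509, 0.1648, -0.2864) → world pose (0.1134, 0.3314, -0.5727)
step 3: ξ=(vx,vy,ωz)=(-0.1275, -0.0375, 0.5795), dt=2.0 → body Δ=(-0.1628, -0.1913, 1.1591) → world pose (-0.1270, 0.2589, 0.5864)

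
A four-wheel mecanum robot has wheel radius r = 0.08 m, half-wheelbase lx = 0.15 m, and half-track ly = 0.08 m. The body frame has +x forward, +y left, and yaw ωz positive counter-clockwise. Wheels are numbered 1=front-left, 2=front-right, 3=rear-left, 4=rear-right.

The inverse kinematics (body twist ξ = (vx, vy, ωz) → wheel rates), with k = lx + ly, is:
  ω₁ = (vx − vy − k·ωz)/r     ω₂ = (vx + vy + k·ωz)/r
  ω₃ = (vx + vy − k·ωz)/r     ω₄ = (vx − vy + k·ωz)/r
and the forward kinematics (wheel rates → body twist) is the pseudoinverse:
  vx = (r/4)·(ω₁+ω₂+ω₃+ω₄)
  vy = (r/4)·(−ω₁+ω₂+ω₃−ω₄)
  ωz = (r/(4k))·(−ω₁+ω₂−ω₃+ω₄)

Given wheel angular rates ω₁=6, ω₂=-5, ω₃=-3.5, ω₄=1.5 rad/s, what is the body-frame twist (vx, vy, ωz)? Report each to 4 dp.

(-0.0200, -0.3200, -0.5217)

k = lx + ly = 0.15 + 0.08 = 0.2300
ω₁+ω₂+ω₃+ω₄ = -1.0000  →  vx = (0.08/4)·-1.0000 = -0.0200
−ω₁+ω₂+ω₃−ω₄ = -16.0000  →  vy = (0.08/4)·-16.0000 = -0.3200
−ω₁+ω₂−ω₃+ω₄ = -6.0000  →  ωz = (0.08/0.9200)·-6.0000 = -0.5217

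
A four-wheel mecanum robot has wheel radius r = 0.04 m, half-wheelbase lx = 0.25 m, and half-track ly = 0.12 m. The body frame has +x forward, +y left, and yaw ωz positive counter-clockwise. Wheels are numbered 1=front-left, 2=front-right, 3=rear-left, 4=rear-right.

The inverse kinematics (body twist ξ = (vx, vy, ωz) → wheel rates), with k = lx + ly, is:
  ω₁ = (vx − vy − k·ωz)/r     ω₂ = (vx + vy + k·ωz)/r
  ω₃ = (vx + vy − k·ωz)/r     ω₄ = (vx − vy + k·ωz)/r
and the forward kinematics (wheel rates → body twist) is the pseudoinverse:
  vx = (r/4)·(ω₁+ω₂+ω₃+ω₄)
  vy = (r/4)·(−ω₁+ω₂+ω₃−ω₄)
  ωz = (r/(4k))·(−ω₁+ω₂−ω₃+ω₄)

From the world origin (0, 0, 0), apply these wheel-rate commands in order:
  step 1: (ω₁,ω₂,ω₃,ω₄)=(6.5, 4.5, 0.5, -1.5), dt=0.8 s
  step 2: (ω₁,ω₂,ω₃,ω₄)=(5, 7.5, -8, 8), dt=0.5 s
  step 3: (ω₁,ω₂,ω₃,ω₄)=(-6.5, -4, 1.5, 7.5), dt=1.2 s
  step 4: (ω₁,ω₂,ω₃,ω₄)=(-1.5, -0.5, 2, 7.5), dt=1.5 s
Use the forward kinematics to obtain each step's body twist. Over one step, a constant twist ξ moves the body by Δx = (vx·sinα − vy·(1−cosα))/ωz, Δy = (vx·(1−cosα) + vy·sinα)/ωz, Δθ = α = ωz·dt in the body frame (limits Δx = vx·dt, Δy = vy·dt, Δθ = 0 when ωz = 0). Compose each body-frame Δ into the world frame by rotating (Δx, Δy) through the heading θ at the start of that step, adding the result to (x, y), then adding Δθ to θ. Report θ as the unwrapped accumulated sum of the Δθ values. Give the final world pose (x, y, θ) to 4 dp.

(0.2708, -0.1096, 0.7027)

step 1: ξ=(vx,vy,ωz)=(0.1000, 0.0000, -0.1081), dt=0.8 → body Δ=(0.0799, -0.0035, -0.0865) → world pose (0.0799, -0.0035, -0.0865)
step 2: ξ=(vx,vy,ωz)=(0.1250, -0.1350, 0.5000), dt=0.5 → body Δ=(0.0702, -0.0590, 0.2500) → world pose (0.1448, -0.0683, 0.1635)
step 3: ξ=(vx,vy,ωz)=(-0.0150, -0.0350, 0.2297), dt=1.2 → body Δ=(-0.0120, -0.0439, 0.2757) → world pose (0.1401, -0.1136, 0.4392)
step 4: ξ=(vx,vy,ωz)=(0.0750, -0.0450, 0.1757), dt=1.5 → body Δ=(0.1200, -0.0520, 0.2635) → world pose (0.2708, -0.1096, 0.7027)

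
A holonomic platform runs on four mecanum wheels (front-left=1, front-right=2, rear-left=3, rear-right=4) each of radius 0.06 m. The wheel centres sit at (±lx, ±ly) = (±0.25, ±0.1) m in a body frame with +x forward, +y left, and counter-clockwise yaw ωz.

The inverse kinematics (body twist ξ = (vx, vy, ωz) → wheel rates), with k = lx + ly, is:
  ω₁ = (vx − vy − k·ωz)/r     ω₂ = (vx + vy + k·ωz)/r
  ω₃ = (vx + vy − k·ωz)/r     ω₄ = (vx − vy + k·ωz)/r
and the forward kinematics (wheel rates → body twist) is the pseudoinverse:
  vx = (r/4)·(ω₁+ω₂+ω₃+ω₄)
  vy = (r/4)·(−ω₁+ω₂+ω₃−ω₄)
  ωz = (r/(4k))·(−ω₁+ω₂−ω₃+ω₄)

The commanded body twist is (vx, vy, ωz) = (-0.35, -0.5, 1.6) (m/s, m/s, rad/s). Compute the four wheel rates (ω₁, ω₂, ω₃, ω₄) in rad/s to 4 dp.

k = lx + ly = 0.25 + 0.1 = 0.3500;  k·ωz = 0.3500·1.6 = 0.5600
ω₁ (FL) = (vx − vy − k·ωz)/r = -0.4100/0.06 = -6.8333
ω₂ (FR) = (vx + vy + k·ωz)/r = -0.2900/0.06 = -4.8333
ω₃ (RL) = (vx + vy − k·ωz)/r = -1.4100/0.06 = -23.5000
ω₄ (RR) = (vx − vy + k·ωz)/r = 0.7100/0.06 = 11.8333

(-6.8333, -4.8333, -23.5000, 11.8333)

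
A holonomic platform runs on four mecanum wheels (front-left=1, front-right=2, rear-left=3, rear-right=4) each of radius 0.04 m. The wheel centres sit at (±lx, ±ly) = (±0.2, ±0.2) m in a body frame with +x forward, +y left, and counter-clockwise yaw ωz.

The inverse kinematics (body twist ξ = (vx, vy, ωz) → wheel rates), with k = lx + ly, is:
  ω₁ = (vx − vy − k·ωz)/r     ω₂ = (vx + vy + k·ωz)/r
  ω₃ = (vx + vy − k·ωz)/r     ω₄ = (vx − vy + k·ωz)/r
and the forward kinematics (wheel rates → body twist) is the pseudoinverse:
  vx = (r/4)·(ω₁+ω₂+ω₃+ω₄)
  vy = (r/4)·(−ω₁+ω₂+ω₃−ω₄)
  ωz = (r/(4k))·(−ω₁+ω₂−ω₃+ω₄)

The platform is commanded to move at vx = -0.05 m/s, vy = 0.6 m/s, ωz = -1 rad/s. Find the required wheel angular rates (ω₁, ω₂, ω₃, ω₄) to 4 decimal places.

k = lx + ly = 0.2 + 0.2 = 0.4000;  k·ωz = 0.4000·-1 = -0.4000
ω₁ (FL) = (vx − vy − k·ωz)/r = -0.2500/0.04 = -6.2500
ω₂ (FR) = (vx + vy + k·ωz)/r = 0.1500/0.04 = 3.7500
ω₃ (RL) = (vx + vy − k·ωz)/r = 0.9500/0.04 = 23.7500
ω₄ (RR) = (vx − vy + k·ωz)/r = -1.0500/0.04 = -26.2500

(-6.2500, 3.7500, 23.7500, -26.2500)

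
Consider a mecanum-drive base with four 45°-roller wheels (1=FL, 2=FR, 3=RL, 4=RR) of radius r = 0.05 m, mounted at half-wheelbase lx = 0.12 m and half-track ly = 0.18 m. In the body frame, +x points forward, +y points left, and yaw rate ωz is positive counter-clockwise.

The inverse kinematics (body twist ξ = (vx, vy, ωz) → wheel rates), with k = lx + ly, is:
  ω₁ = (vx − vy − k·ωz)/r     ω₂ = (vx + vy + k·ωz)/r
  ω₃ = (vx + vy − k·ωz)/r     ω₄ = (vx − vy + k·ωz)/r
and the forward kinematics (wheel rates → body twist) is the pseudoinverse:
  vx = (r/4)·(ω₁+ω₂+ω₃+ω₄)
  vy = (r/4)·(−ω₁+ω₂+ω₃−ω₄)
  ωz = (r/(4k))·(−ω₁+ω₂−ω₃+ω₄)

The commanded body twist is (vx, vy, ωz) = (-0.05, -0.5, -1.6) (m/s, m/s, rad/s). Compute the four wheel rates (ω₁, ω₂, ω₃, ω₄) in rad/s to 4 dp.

(18.6000, -20.6000, -1.4000, -0.6000)

k = lx + ly = 0.12 + 0.18 = 0.3000;  k·ωz = 0.3000·-1.6 = -0.4800
ω₁ (FL) = (vx − vy − k·ωz)/r = 0.9300/0.05 = 18.6000
ω₂ (FR) = (vx + vy + k·ωz)/r = -1.0300/0.05 = -20.6000
ω₃ (RL) = (vx + vy − k·ωz)/r = -0.0700/0.05 = -1.4000
ω₄ (RR) = (vx − vy + k·ωz)/r = -0.0300/0.05 = -0.6000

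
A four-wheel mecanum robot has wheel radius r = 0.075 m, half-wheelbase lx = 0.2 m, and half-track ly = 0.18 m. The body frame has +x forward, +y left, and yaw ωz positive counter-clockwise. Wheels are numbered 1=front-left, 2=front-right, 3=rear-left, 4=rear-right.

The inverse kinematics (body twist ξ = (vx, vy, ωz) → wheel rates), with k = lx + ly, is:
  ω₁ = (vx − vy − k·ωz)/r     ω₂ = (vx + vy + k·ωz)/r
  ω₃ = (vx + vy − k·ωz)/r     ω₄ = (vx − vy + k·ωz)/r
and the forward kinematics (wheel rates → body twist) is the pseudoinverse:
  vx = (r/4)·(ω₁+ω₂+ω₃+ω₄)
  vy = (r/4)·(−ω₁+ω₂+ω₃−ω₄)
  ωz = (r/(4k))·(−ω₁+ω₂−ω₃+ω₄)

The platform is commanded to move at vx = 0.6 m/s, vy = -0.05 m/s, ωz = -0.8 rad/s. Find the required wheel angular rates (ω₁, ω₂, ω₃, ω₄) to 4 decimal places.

k = lx + ly = 0.2 + 0.18 = 0.3800;  k·ωz = 0.3800·-0.8 = -0.3040
ω₁ (FL) = (vx − vy − k·ωz)/r = 0.9540/0.075 = 12.7200
ω₂ (FR) = (vx + vy + k·ωz)/r = 0.2460/0.075 = 3.2800
ω₃ (RL) = (vx + vy − k·ωz)/r = 0.8540/0.075 = 11.3867
ω₄ (RR) = (vx − vy + k·ωz)/r = 0.3460/0.075 = 4.6133

(12.7200, 3.2800, 11.3867, 4.6133)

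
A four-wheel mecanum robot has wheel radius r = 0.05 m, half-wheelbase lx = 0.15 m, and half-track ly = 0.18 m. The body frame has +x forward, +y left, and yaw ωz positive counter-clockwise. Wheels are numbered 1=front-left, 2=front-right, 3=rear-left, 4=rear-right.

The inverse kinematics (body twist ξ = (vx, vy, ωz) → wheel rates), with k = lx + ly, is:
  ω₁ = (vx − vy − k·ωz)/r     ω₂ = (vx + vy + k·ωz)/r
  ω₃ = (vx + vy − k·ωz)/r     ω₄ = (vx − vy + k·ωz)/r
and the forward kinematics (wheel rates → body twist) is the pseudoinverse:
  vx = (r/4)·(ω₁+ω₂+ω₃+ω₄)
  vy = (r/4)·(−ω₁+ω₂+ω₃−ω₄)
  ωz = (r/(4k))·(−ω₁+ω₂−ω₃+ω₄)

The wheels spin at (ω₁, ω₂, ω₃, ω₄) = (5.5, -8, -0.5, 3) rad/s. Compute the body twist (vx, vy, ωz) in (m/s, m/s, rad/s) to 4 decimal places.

(0.0000, -0.2125, -0.3788)

k = lx + ly = 0.15 + 0.18 = 0.3300
ω₁+ω₂+ω₃+ω₄ = 0.0000  →  vx = (0.05/4)·0.0000 = 0.0000
−ω₁+ω₂+ω₃−ω₄ = -17.0000  →  vy = (0.05/4)·-17.0000 = -0.2125
−ω₁+ω₂−ω₃+ω₄ = -10.0000  →  ωz = (0.05/1.3200)·-10.0000 = -0.3788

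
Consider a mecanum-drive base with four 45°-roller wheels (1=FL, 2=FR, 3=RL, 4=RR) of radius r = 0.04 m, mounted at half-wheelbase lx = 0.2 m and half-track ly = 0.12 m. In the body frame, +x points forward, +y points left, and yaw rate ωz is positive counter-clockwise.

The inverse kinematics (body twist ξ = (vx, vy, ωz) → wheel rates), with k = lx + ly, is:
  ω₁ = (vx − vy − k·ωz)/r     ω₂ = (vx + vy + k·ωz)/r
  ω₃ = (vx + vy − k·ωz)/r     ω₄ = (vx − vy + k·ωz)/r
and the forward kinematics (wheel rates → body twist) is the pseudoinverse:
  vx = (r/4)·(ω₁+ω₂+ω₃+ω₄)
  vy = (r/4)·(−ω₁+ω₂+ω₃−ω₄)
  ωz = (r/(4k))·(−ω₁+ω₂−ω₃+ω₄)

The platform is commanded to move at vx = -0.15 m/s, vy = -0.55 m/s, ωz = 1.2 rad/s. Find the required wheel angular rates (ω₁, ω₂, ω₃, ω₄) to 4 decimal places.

(0.4000, -7.9000, -27.1000, 19.6000)

k = lx + ly = 0.2 + 0.12 = 0.3200;  k·ωz = 0.3200·1.2 = 0.3840
ω₁ (FL) = (vx − vy − k·ωz)/r = 0.0160/0.04 = 0.4000
ω₂ (FR) = (vx + vy + k·ωz)/r = -0.3160/0.04 = -7.9000
ω₃ (RL) = (vx + vy − k·ωz)/r = -1.0840/0.04 = -27.1000
ω₄ (RR) = (vx − vy + k·ωz)/r = 0.7840/0.04 = 19.6000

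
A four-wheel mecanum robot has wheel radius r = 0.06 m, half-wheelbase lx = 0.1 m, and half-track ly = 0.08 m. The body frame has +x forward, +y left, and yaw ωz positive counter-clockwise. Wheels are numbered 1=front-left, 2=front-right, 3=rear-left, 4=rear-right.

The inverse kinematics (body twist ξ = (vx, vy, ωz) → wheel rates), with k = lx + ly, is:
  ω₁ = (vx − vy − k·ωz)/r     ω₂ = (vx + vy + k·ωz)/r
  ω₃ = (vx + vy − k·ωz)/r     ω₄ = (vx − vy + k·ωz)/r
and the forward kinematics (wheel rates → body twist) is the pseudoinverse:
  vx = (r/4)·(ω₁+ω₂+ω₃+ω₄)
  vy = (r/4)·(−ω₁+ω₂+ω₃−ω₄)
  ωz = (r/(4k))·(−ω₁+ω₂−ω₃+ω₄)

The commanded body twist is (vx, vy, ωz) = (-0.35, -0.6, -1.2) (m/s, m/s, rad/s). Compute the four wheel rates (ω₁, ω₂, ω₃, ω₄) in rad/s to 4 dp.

(7.7667, -19.4333, -12.2333, 0.5667)

k = lx + ly = 0.1 + 0.08 = 0.1800;  k·ωz = 0.1800·-1.2 = -0.2160
ω₁ (FL) = (vx − vy − k·ωz)/r = 0.4660/0.06 = 7.7667
ω₂ (FR) = (vx + vy + k·ωz)/r = -1.1660/0.06 = -19.4333
ω₃ (RL) = (vx + vy − k·ωz)/r = -0.7340/0.06 = -12.2333
ω₄ (RR) = (vx − vy + k·ωz)/r = 0.0340/0.06 = 0.5667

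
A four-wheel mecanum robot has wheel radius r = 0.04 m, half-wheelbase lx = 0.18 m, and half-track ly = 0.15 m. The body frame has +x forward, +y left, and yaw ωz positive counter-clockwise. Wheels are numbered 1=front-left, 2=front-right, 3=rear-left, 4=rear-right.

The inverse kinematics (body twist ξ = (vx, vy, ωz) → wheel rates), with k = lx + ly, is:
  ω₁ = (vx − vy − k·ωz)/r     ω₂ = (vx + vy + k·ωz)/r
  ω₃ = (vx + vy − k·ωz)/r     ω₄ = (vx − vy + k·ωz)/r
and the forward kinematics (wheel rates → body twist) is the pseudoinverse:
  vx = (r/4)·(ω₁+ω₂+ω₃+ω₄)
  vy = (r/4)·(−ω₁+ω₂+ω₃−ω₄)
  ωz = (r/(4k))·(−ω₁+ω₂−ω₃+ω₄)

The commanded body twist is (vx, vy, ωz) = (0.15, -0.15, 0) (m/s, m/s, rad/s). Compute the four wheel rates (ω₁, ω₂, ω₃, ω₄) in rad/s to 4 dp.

k = lx + ly = 0.18 + 0.15 = 0.3300;  k·ωz = 0.3300·0 = 0.0000
ω₁ (FL) = (vx − vy − k·ωz)/r = 0.3000/0.04 = 7.5000
ω₂ (FR) = (vx + vy + k·ωz)/r = 0.0000/0.04 = 0.0000
ω₃ (RL) = (vx + vy − k·ωz)/r = 0.0000/0.04 = 0.0000
ω₄ (RR) = (vx − vy + k·ωz)/r = 0.3000/0.04 = 7.5000

(7.5000, 0.0000, 0.0000, 7.5000)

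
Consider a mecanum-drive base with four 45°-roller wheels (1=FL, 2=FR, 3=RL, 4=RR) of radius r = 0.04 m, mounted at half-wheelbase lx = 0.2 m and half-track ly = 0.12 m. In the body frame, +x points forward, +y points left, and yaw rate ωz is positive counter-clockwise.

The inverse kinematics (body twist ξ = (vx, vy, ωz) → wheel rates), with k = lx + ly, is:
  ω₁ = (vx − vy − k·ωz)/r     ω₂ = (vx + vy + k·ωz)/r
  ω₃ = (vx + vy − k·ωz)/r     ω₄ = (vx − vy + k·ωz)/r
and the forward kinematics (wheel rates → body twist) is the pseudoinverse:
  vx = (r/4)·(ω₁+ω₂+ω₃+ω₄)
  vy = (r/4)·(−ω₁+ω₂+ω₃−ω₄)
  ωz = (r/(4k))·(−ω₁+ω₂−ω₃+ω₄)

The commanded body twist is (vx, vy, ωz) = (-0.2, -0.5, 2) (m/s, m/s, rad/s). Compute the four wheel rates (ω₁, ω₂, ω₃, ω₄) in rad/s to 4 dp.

(-8.5000, -1.5000, -33.5000, 23.5000)

k = lx + ly = 0.2 + 0.12 = 0.3200;  k·ωz = 0.3200·2 = 0.6400
ω₁ (FL) = (vx − vy − k·ωz)/r = -0.3400/0.04 = -8.5000
ω₂ (FR) = (vx + vy + k·ωz)/r = -0.0600/0.04 = -1.5000
ω₃ (RL) = (vx + vy − k·ωz)/r = -1.3400/0.04 = -33.5000
ω₄ (RR) = (vx − vy + k·ωz)/r = 0.9400/0.04 = 23.5000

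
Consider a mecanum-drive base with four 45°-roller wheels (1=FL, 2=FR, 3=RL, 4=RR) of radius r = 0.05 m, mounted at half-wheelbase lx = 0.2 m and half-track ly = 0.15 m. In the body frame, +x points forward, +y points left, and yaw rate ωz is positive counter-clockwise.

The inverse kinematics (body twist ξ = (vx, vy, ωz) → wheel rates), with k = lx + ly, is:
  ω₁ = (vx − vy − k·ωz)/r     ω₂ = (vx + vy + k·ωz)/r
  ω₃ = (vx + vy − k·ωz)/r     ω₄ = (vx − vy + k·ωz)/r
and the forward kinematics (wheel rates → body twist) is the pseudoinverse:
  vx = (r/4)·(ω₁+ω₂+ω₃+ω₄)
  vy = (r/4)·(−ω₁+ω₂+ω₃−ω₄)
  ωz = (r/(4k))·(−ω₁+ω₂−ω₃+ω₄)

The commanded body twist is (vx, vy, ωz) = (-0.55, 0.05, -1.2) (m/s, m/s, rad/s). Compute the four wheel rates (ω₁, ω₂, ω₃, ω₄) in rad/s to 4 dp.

(-3.6000, -18.4000, -1.6000, -20.4000)

k = lx + ly = 0.2 + 0.15 = 0.3500;  k·ωz = 0.3500·-1.2 = -0.4200
ω₁ (FL) = (vx − vy − k·ωz)/r = -0.1800/0.05 = -3.6000
ω₂ (FR) = (vx + vy + k·ωz)/r = -0.9200/0.05 = -18.4000
ω₃ (RL) = (vx + vy − k·ωz)/r = -0.0800/0.05 = -1.6000
ω₄ (RR) = (vx − vy + k·ωz)/r = -1.0200/0.05 = -20.4000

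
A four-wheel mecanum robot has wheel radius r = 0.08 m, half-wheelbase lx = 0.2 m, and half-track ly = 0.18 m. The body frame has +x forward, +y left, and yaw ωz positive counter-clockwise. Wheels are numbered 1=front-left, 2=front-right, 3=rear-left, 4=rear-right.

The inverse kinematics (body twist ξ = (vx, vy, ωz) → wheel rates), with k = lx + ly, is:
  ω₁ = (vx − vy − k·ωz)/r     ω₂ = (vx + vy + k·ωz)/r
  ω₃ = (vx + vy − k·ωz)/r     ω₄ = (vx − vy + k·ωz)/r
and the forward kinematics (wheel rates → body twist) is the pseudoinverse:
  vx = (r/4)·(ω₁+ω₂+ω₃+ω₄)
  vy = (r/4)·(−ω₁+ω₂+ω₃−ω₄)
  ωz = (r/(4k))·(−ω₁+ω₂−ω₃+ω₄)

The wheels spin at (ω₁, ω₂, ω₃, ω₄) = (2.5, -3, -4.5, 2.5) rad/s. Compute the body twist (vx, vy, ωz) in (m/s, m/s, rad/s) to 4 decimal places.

(-0.0500, -0.2500, 0.0789)

k = lx + ly = 0.2 + 0.18 = 0.3800
ω₁+ω₂+ω₃+ω₄ = -2.5000  →  vx = (0.08/4)·-2.5000 = -0.0500
−ω₁+ω₂+ω₃−ω₄ = -12.5000  →  vy = (0.08/4)·-12.5000 = -0.2500
−ω₁+ω₂−ω₃+ω₄ = 1.5000  →  ωz = (0.08/1.5200)·1.5000 = 0.0789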